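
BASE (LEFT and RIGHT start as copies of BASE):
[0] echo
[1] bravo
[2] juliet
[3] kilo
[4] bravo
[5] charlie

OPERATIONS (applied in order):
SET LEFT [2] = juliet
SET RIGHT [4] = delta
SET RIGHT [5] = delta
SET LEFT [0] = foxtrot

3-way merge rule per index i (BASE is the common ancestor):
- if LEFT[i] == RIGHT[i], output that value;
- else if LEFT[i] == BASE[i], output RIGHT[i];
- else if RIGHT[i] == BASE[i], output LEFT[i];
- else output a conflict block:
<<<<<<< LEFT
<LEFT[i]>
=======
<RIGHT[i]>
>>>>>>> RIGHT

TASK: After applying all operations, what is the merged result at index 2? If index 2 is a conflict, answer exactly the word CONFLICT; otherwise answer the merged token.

Answer: juliet

Derivation:
Final LEFT:  [foxtrot, bravo, juliet, kilo, bravo, charlie]
Final RIGHT: [echo, bravo, juliet, kilo, delta, delta]
i=0: L=foxtrot, R=echo=BASE -> take LEFT -> foxtrot
i=1: L=bravo R=bravo -> agree -> bravo
i=2: L=juliet R=juliet -> agree -> juliet
i=3: L=kilo R=kilo -> agree -> kilo
i=4: L=bravo=BASE, R=delta -> take RIGHT -> delta
i=5: L=charlie=BASE, R=delta -> take RIGHT -> delta
Index 2 -> juliet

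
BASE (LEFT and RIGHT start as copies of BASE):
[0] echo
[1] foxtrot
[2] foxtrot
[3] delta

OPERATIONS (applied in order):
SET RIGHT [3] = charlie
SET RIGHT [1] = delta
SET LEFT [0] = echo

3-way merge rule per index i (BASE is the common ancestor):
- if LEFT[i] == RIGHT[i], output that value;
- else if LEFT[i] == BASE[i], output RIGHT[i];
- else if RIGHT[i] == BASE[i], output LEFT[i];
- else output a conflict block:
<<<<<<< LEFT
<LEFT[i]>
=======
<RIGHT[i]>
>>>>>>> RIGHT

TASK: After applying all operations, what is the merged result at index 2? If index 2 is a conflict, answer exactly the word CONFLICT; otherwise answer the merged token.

Answer: foxtrot

Derivation:
Final LEFT:  [echo, foxtrot, foxtrot, delta]
Final RIGHT: [echo, delta, foxtrot, charlie]
i=0: L=echo R=echo -> agree -> echo
i=1: L=foxtrot=BASE, R=delta -> take RIGHT -> delta
i=2: L=foxtrot R=foxtrot -> agree -> foxtrot
i=3: L=delta=BASE, R=charlie -> take RIGHT -> charlie
Index 2 -> foxtrot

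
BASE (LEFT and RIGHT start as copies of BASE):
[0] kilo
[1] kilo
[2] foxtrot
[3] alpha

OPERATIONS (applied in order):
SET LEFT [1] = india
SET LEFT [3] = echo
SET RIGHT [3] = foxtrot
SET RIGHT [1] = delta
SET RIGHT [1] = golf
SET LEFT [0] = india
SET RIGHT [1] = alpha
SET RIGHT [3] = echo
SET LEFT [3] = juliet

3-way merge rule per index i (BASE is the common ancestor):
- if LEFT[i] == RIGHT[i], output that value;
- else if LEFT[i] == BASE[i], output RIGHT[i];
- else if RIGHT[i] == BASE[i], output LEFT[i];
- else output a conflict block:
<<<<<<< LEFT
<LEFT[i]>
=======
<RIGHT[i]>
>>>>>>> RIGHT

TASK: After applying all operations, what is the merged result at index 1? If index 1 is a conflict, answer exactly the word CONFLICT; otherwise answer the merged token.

Final LEFT:  [india, india, foxtrot, juliet]
Final RIGHT: [kilo, alpha, foxtrot, echo]
i=0: L=india, R=kilo=BASE -> take LEFT -> india
i=1: BASE=kilo L=india R=alpha all differ -> CONFLICT
i=2: L=foxtrot R=foxtrot -> agree -> foxtrot
i=3: BASE=alpha L=juliet R=echo all differ -> CONFLICT
Index 1 -> CONFLICT

Answer: CONFLICT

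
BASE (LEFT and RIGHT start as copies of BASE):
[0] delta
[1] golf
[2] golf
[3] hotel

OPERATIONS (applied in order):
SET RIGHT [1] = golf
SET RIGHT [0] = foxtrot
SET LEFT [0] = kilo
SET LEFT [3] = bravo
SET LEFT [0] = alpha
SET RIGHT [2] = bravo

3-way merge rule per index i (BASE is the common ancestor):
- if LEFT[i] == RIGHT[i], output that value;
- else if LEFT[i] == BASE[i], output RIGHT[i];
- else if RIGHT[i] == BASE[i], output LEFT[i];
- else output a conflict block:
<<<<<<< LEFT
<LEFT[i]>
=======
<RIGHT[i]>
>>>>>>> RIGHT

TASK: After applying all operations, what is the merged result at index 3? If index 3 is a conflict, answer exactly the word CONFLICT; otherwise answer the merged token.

Answer: bravo

Derivation:
Final LEFT:  [alpha, golf, golf, bravo]
Final RIGHT: [foxtrot, golf, bravo, hotel]
i=0: BASE=delta L=alpha R=foxtrot all differ -> CONFLICT
i=1: L=golf R=golf -> agree -> golf
i=2: L=golf=BASE, R=bravo -> take RIGHT -> bravo
i=3: L=bravo, R=hotel=BASE -> take LEFT -> bravo
Index 3 -> bravo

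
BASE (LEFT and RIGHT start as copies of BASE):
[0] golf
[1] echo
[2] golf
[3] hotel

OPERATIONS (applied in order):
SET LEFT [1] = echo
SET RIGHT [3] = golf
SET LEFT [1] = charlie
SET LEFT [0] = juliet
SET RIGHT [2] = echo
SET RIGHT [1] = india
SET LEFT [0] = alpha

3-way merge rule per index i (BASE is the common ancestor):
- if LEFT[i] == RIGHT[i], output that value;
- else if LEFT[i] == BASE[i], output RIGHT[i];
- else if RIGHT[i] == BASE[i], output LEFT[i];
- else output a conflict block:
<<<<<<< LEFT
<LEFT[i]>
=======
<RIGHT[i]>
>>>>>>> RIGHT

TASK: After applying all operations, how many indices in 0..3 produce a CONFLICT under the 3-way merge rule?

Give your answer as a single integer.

Final LEFT:  [alpha, charlie, golf, hotel]
Final RIGHT: [golf, india, echo, golf]
i=0: L=alpha, R=golf=BASE -> take LEFT -> alpha
i=1: BASE=echo L=charlie R=india all differ -> CONFLICT
i=2: L=golf=BASE, R=echo -> take RIGHT -> echo
i=3: L=hotel=BASE, R=golf -> take RIGHT -> golf
Conflict count: 1

Answer: 1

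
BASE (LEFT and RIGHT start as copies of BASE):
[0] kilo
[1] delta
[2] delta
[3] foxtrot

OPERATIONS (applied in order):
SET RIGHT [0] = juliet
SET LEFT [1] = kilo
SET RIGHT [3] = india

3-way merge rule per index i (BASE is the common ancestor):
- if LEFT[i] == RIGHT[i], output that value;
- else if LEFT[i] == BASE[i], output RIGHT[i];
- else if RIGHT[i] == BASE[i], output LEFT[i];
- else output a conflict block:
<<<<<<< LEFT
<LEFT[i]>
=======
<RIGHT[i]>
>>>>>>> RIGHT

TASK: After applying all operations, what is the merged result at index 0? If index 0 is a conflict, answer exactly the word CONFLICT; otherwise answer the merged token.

Answer: juliet

Derivation:
Final LEFT:  [kilo, kilo, delta, foxtrot]
Final RIGHT: [juliet, delta, delta, india]
i=0: L=kilo=BASE, R=juliet -> take RIGHT -> juliet
i=1: L=kilo, R=delta=BASE -> take LEFT -> kilo
i=2: L=delta R=delta -> agree -> delta
i=3: L=foxtrot=BASE, R=india -> take RIGHT -> india
Index 0 -> juliet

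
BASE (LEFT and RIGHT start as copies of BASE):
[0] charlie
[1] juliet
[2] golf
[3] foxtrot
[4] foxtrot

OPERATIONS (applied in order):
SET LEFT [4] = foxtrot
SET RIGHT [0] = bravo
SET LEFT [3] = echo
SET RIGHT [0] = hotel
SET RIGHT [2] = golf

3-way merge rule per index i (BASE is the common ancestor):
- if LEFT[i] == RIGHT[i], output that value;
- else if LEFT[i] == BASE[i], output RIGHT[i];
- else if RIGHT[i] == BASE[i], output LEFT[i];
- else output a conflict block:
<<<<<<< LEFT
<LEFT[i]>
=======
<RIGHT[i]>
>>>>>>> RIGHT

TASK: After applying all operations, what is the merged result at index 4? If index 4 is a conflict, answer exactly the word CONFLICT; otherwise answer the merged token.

Final LEFT:  [charlie, juliet, golf, echo, foxtrot]
Final RIGHT: [hotel, juliet, golf, foxtrot, foxtrot]
i=0: L=charlie=BASE, R=hotel -> take RIGHT -> hotel
i=1: L=juliet R=juliet -> agree -> juliet
i=2: L=golf R=golf -> agree -> golf
i=3: L=echo, R=foxtrot=BASE -> take LEFT -> echo
i=4: L=foxtrot R=foxtrot -> agree -> foxtrot
Index 4 -> foxtrot

Answer: foxtrot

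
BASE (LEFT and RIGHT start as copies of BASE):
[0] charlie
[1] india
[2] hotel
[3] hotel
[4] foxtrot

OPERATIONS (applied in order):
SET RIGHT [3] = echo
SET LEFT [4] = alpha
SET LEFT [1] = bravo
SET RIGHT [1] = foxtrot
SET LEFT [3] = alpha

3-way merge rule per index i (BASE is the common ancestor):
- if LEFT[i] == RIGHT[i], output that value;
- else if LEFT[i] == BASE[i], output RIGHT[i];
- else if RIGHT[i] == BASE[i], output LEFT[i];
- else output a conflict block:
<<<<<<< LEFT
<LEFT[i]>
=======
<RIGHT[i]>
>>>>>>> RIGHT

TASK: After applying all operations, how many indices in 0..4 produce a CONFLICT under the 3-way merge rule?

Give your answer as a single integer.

Answer: 2

Derivation:
Final LEFT:  [charlie, bravo, hotel, alpha, alpha]
Final RIGHT: [charlie, foxtrot, hotel, echo, foxtrot]
i=0: L=charlie R=charlie -> agree -> charlie
i=1: BASE=india L=bravo R=foxtrot all differ -> CONFLICT
i=2: L=hotel R=hotel -> agree -> hotel
i=3: BASE=hotel L=alpha R=echo all differ -> CONFLICT
i=4: L=alpha, R=foxtrot=BASE -> take LEFT -> alpha
Conflict count: 2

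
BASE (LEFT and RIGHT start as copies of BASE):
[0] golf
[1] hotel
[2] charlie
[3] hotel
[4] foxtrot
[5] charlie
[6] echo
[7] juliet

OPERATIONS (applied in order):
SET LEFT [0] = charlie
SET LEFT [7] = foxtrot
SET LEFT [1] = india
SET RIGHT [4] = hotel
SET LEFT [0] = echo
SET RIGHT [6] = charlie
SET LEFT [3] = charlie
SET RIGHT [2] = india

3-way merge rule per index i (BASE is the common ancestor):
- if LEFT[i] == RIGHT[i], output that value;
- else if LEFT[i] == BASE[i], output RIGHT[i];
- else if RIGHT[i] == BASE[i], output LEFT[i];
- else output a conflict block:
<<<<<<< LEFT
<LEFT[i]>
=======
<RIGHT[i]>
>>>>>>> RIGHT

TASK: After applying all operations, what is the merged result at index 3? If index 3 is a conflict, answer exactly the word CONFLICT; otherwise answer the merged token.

Final LEFT:  [echo, india, charlie, charlie, foxtrot, charlie, echo, foxtrot]
Final RIGHT: [golf, hotel, india, hotel, hotel, charlie, charlie, juliet]
i=0: L=echo, R=golf=BASE -> take LEFT -> echo
i=1: L=india, R=hotel=BASE -> take LEFT -> india
i=2: L=charlie=BASE, R=india -> take RIGHT -> india
i=3: L=charlie, R=hotel=BASE -> take LEFT -> charlie
i=4: L=foxtrot=BASE, R=hotel -> take RIGHT -> hotel
i=5: L=charlie R=charlie -> agree -> charlie
i=6: L=echo=BASE, R=charlie -> take RIGHT -> charlie
i=7: L=foxtrot, R=juliet=BASE -> take LEFT -> foxtrot
Index 3 -> charlie

Answer: charlie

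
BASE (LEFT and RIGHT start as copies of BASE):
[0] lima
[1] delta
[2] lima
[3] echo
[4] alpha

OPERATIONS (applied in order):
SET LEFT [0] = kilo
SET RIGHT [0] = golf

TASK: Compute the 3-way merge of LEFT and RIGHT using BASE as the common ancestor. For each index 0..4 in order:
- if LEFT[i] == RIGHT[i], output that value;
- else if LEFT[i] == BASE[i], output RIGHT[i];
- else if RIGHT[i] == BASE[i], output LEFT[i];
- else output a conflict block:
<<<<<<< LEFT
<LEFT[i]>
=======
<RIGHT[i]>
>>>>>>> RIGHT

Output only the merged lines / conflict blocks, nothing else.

Final LEFT:  [kilo, delta, lima, echo, alpha]
Final RIGHT: [golf, delta, lima, echo, alpha]
i=0: BASE=lima L=kilo R=golf all differ -> CONFLICT
i=1: L=delta R=delta -> agree -> delta
i=2: L=lima R=lima -> agree -> lima
i=3: L=echo R=echo -> agree -> echo
i=4: L=alpha R=alpha -> agree -> alpha

Answer: <<<<<<< LEFT
kilo
=======
golf
>>>>>>> RIGHT
delta
lima
echo
alpha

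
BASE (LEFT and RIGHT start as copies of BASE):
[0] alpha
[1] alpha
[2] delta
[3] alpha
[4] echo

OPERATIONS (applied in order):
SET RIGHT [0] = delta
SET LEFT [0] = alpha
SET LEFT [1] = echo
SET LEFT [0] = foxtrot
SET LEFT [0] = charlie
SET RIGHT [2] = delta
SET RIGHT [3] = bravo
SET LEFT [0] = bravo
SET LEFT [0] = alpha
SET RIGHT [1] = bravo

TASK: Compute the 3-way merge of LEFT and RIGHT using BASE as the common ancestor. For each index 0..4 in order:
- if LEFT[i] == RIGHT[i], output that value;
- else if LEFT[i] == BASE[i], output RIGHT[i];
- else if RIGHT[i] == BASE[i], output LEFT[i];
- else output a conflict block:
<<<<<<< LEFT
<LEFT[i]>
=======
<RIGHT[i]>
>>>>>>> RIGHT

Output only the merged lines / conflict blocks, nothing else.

Final LEFT:  [alpha, echo, delta, alpha, echo]
Final RIGHT: [delta, bravo, delta, bravo, echo]
i=0: L=alpha=BASE, R=delta -> take RIGHT -> delta
i=1: BASE=alpha L=echo R=bravo all differ -> CONFLICT
i=2: L=delta R=delta -> agree -> delta
i=3: L=alpha=BASE, R=bravo -> take RIGHT -> bravo
i=4: L=echo R=echo -> agree -> echo

Answer: delta
<<<<<<< LEFT
echo
=======
bravo
>>>>>>> RIGHT
delta
bravo
echo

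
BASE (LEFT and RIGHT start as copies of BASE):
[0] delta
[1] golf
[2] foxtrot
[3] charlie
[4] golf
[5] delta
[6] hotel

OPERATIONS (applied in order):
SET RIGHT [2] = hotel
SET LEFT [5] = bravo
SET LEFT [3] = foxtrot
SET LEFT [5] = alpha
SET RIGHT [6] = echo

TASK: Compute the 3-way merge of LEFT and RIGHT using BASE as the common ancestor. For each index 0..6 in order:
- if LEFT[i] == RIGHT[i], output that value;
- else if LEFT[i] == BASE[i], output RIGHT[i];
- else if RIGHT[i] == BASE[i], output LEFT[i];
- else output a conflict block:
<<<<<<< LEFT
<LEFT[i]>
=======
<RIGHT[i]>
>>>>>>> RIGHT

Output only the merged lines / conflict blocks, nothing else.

Final LEFT:  [delta, golf, foxtrot, foxtrot, golf, alpha, hotel]
Final RIGHT: [delta, golf, hotel, charlie, golf, delta, echo]
i=0: L=delta R=delta -> agree -> delta
i=1: L=golf R=golf -> agree -> golf
i=2: L=foxtrot=BASE, R=hotel -> take RIGHT -> hotel
i=3: L=foxtrot, R=charlie=BASE -> take LEFT -> foxtrot
i=4: L=golf R=golf -> agree -> golf
i=5: L=alpha, R=delta=BASE -> take LEFT -> alpha
i=6: L=hotel=BASE, R=echo -> take RIGHT -> echo

Answer: delta
golf
hotel
foxtrot
golf
alpha
echo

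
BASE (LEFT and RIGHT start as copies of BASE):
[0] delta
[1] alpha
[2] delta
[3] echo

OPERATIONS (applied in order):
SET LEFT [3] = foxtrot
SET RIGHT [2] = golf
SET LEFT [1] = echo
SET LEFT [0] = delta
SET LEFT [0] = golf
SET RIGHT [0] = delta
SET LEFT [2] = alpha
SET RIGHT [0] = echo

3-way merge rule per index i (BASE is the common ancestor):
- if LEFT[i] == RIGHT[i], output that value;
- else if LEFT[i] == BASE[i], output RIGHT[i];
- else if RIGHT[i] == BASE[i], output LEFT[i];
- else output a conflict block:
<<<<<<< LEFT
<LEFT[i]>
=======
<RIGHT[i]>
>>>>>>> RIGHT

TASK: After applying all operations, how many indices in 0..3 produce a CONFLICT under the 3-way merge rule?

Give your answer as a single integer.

Final LEFT:  [golf, echo, alpha, foxtrot]
Final RIGHT: [echo, alpha, golf, echo]
i=0: BASE=delta L=golf R=echo all differ -> CONFLICT
i=1: L=echo, R=alpha=BASE -> take LEFT -> echo
i=2: BASE=delta L=alpha R=golf all differ -> CONFLICT
i=3: L=foxtrot, R=echo=BASE -> take LEFT -> foxtrot
Conflict count: 2

Answer: 2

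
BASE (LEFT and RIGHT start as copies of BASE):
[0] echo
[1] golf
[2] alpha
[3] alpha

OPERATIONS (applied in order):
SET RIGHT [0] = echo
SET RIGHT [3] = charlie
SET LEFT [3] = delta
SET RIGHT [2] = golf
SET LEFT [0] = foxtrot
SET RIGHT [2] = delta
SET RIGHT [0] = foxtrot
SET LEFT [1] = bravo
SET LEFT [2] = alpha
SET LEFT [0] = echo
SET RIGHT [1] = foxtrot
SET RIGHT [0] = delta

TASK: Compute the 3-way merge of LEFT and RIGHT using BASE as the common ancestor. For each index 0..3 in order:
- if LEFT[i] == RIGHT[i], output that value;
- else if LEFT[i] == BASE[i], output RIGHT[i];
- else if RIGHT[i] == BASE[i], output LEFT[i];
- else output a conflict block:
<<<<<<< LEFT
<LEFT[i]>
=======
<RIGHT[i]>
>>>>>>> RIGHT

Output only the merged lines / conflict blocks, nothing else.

Final LEFT:  [echo, bravo, alpha, delta]
Final RIGHT: [delta, foxtrot, delta, charlie]
i=0: L=echo=BASE, R=delta -> take RIGHT -> delta
i=1: BASE=golf L=bravo R=foxtrot all differ -> CONFLICT
i=2: L=alpha=BASE, R=delta -> take RIGHT -> delta
i=3: BASE=alpha L=delta R=charlie all differ -> CONFLICT

Answer: delta
<<<<<<< LEFT
bravo
=======
foxtrot
>>>>>>> RIGHT
delta
<<<<<<< LEFT
delta
=======
charlie
>>>>>>> RIGHT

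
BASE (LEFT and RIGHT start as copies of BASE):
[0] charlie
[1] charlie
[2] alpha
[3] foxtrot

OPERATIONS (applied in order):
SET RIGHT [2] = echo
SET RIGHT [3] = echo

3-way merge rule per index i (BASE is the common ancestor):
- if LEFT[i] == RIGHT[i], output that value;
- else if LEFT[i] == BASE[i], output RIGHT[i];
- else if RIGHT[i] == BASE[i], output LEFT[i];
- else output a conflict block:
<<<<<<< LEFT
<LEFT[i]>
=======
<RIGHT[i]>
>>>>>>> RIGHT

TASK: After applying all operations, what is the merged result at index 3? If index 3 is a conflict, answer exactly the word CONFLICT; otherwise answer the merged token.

Final LEFT:  [charlie, charlie, alpha, foxtrot]
Final RIGHT: [charlie, charlie, echo, echo]
i=0: L=charlie R=charlie -> agree -> charlie
i=1: L=charlie R=charlie -> agree -> charlie
i=2: L=alpha=BASE, R=echo -> take RIGHT -> echo
i=3: L=foxtrot=BASE, R=echo -> take RIGHT -> echo
Index 3 -> echo

Answer: echo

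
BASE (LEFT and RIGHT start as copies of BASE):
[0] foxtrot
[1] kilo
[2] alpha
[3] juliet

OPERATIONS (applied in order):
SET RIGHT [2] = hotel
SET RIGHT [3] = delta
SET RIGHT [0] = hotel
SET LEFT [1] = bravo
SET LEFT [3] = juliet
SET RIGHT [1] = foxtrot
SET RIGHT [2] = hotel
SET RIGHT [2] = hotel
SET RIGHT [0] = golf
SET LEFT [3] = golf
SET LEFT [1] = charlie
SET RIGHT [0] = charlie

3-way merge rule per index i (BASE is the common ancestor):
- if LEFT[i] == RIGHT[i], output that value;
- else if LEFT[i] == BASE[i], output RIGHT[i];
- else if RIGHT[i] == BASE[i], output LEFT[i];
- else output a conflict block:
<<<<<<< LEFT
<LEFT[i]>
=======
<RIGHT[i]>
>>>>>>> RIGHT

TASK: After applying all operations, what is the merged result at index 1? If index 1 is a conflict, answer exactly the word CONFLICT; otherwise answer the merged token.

Answer: CONFLICT

Derivation:
Final LEFT:  [foxtrot, charlie, alpha, golf]
Final RIGHT: [charlie, foxtrot, hotel, delta]
i=0: L=foxtrot=BASE, R=charlie -> take RIGHT -> charlie
i=1: BASE=kilo L=charlie R=foxtrot all differ -> CONFLICT
i=2: L=alpha=BASE, R=hotel -> take RIGHT -> hotel
i=3: BASE=juliet L=golf R=delta all differ -> CONFLICT
Index 1 -> CONFLICT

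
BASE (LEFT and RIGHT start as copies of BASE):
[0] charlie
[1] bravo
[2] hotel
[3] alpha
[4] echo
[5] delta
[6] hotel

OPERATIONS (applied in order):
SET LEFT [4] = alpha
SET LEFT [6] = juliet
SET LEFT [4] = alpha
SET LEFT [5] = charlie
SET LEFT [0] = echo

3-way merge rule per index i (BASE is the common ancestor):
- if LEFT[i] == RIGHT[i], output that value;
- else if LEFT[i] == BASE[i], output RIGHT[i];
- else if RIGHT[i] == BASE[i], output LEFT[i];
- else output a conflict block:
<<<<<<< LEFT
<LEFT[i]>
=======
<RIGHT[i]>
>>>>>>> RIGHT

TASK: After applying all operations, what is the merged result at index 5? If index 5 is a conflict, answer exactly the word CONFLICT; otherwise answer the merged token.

Answer: charlie

Derivation:
Final LEFT:  [echo, bravo, hotel, alpha, alpha, charlie, juliet]
Final RIGHT: [charlie, bravo, hotel, alpha, echo, delta, hotel]
i=0: L=echo, R=charlie=BASE -> take LEFT -> echo
i=1: L=bravo R=bravo -> agree -> bravo
i=2: L=hotel R=hotel -> agree -> hotel
i=3: L=alpha R=alpha -> agree -> alpha
i=4: L=alpha, R=echo=BASE -> take LEFT -> alpha
i=5: L=charlie, R=delta=BASE -> take LEFT -> charlie
i=6: L=juliet, R=hotel=BASE -> take LEFT -> juliet
Index 5 -> charlie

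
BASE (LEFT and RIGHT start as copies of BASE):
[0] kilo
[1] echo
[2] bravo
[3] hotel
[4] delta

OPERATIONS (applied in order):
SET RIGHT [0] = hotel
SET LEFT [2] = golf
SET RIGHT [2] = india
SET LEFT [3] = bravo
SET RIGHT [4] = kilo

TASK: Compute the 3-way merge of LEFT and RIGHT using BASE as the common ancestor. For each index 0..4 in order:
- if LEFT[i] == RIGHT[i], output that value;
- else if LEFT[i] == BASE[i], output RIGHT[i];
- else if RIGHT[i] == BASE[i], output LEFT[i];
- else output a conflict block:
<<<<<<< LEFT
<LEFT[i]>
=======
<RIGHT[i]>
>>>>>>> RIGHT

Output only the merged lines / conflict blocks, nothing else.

Final LEFT:  [kilo, echo, golf, bravo, delta]
Final RIGHT: [hotel, echo, india, hotel, kilo]
i=0: L=kilo=BASE, R=hotel -> take RIGHT -> hotel
i=1: L=echo R=echo -> agree -> echo
i=2: BASE=bravo L=golf R=india all differ -> CONFLICT
i=3: L=bravo, R=hotel=BASE -> take LEFT -> bravo
i=4: L=delta=BASE, R=kilo -> take RIGHT -> kilo

Answer: hotel
echo
<<<<<<< LEFT
golf
=======
india
>>>>>>> RIGHT
bravo
kilo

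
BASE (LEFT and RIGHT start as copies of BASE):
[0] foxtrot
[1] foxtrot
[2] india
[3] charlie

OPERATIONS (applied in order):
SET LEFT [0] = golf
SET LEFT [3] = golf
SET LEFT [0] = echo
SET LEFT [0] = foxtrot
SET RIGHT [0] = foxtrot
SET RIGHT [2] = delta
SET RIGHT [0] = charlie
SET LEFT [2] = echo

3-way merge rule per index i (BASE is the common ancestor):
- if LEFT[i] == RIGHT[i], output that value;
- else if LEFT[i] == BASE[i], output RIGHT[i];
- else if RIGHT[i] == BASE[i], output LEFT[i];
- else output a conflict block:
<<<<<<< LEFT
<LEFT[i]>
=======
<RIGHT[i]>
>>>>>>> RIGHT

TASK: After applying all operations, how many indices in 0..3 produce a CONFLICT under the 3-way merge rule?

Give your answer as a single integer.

Final LEFT:  [foxtrot, foxtrot, echo, golf]
Final RIGHT: [charlie, foxtrot, delta, charlie]
i=0: L=foxtrot=BASE, R=charlie -> take RIGHT -> charlie
i=1: L=foxtrot R=foxtrot -> agree -> foxtrot
i=2: BASE=india L=echo R=delta all differ -> CONFLICT
i=3: L=golf, R=charlie=BASE -> take LEFT -> golf
Conflict count: 1

Answer: 1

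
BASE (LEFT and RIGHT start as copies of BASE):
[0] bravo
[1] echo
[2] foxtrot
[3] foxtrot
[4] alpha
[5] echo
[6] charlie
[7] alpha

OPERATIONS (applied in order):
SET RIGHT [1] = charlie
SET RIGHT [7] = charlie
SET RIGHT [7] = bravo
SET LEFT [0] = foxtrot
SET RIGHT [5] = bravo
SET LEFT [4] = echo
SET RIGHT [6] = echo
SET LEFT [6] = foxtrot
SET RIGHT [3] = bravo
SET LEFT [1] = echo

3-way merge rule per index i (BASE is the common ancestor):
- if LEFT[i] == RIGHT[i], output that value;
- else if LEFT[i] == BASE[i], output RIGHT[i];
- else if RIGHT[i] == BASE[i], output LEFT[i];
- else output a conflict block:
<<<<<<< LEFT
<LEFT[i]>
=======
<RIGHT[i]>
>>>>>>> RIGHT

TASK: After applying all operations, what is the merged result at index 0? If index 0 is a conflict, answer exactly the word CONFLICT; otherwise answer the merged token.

Answer: foxtrot

Derivation:
Final LEFT:  [foxtrot, echo, foxtrot, foxtrot, echo, echo, foxtrot, alpha]
Final RIGHT: [bravo, charlie, foxtrot, bravo, alpha, bravo, echo, bravo]
i=0: L=foxtrot, R=bravo=BASE -> take LEFT -> foxtrot
i=1: L=echo=BASE, R=charlie -> take RIGHT -> charlie
i=2: L=foxtrot R=foxtrot -> agree -> foxtrot
i=3: L=foxtrot=BASE, R=bravo -> take RIGHT -> bravo
i=4: L=echo, R=alpha=BASE -> take LEFT -> echo
i=5: L=echo=BASE, R=bravo -> take RIGHT -> bravo
i=6: BASE=charlie L=foxtrot R=echo all differ -> CONFLICT
i=7: L=alpha=BASE, R=bravo -> take RIGHT -> bravo
Index 0 -> foxtrot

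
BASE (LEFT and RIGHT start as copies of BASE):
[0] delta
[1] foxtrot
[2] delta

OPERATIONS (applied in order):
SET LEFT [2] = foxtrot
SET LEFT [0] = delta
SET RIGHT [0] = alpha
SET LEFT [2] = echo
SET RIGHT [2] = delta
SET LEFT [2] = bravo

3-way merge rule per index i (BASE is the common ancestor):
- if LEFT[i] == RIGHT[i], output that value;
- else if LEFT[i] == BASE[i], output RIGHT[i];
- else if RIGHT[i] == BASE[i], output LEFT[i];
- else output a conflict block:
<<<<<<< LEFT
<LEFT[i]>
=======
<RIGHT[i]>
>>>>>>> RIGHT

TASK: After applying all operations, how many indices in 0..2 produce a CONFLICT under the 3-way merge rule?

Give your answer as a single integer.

Final LEFT:  [delta, foxtrot, bravo]
Final RIGHT: [alpha, foxtrot, delta]
i=0: L=delta=BASE, R=alpha -> take RIGHT -> alpha
i=1: L=foxtrot R=foxtrot -> agree -> foxtrot
i=2: L=bravo, R=delta=BASE -> take LEFT -> bravo
Conflict count: 0

Answer: 0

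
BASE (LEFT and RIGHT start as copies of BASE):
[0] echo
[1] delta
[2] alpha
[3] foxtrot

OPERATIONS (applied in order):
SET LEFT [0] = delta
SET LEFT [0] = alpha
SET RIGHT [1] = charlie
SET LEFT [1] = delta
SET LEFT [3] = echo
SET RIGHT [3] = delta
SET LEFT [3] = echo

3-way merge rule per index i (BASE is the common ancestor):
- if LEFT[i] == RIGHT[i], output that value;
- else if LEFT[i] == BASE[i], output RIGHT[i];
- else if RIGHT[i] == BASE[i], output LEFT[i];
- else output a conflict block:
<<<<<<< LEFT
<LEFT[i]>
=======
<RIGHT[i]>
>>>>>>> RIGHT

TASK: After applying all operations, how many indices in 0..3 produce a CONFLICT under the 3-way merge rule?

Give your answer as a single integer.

Answer: 1

Derivation:
Final LEFT:  [alpha, delta, alpha, echo]
Final RIGHT: [echo, charlie, alpha, delta]
i=0: L=alpha, R=echo=BASE -> take LEFT -> alpha
i=1: L=delta=BASE, R=charlie -> take RIGHT -> charlie
i=2: L=alpha R=alpha -> agree -> alpha
i=3: BASE=foxtrot L=echo R=delta all differ -> CONFLICT
Conflict count: 1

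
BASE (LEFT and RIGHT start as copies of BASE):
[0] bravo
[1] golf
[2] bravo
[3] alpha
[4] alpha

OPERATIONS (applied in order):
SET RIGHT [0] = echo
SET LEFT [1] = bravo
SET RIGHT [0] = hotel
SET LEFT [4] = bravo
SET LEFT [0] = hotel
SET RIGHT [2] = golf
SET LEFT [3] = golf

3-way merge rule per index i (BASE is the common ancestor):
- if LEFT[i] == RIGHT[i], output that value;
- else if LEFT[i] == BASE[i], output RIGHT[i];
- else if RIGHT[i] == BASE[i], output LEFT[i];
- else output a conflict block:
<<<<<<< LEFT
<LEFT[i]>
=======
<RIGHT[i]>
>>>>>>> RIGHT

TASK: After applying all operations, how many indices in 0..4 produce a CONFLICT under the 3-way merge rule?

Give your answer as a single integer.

Final LEFT:  [hotel, bravo, bravo, golf, bravo]
Final RIGHT: [hotel, golf, golf, alpha, alpha]
i=0: L=hotel R=hotel -> agree -> hotel
i=1: L=bravo, R=golf=BASE -> take LEFT -> bravo
i=2: L=bravo=BASE, R=golf -> take RIGHT -> golf
i=3: L=golf, R=alpha=BASE -> take LEFT -> golf
i=4: L=bravo, R=alpha=BASE -> take LEFT -> bravo
Conflict count: 0

Answer: 0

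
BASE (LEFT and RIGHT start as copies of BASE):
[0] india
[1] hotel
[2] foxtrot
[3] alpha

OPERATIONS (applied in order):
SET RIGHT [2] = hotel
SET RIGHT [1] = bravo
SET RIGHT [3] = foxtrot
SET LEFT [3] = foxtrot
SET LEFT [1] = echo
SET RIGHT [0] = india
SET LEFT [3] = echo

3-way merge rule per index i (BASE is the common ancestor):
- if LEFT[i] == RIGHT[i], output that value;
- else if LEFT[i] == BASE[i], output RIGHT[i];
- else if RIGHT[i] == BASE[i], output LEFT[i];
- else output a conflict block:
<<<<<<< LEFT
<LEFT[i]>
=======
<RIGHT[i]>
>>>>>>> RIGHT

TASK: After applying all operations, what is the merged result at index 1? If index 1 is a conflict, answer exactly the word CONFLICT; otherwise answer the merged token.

Answer: CONFLICT

Derivation:
Final LEFT:  [india, echo, foxtrot, echo]
Final RIGHT: [india, bravo, hotel, foxtrot]
i=0: L=india R=india -> agree -> india
i=1: BASE=hotel L=echo R=bravo all differ -> CONFLICT
i=2: L=foxtrot=BASE, R=hotel -> take RIGHT -> hotel
i=3: BASE=alpha L=echo R=foxtrot all differ -> CONFLICT
Index 1 -> CONFLICT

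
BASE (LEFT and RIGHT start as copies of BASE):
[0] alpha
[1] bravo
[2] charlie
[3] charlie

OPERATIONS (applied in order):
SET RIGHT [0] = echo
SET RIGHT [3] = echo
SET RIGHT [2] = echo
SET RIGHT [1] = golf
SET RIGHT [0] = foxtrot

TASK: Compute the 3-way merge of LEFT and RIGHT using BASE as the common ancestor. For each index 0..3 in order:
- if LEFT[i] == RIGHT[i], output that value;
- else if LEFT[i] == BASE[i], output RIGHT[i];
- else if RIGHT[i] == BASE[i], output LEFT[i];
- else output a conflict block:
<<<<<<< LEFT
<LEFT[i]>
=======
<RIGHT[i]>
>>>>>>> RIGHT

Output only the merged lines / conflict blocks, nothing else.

Final LEFT:  [alpha, bravo, charlie, charlie]
Final RIGHT: [foxtrot, golf, echo, echo]
i=0: L=alpha=BASE, R=foxtrot -> take RIGHT -> foxtrot
i=1: L=bravo=BASE, R=golf -> take RIGHT -> golf
i=2: L=charlie=BASE, R=echo -> take RIGHT -> echo
i=3: L=charlie=BASE, R=echo -> take RIGHT -> echo

Answer: foxtrot
golf
echo
echo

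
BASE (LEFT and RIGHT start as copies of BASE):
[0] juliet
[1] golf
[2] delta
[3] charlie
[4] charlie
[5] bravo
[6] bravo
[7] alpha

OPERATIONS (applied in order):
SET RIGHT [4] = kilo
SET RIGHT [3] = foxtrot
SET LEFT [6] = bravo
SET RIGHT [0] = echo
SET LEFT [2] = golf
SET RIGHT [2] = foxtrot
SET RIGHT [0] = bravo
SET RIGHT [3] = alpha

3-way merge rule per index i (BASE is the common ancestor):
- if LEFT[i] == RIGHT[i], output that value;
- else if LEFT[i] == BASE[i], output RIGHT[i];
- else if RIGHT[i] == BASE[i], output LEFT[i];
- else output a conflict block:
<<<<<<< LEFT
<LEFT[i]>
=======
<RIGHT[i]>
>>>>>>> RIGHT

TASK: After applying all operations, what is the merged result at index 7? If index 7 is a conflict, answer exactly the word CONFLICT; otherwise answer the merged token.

Final LEFT:  [juliet, golf, golf, charlie, charlie, bravo, bravo, alpha]
Final RIGHT: [bravo, golf, foxtrot, alpha, kilo, bravo, bravo, alpha]
i=0: L=juliet=BASE, R=bravo -> take RIGHT -> bravo
i=1: L=golf R=golf -> agree -> golf
i=2: BASE=delta L=golf R=foxtrot all differ -> CONFLICT
i=3: L=charlie=BASE, R=alpha -> take RIGHT -> alpha
i=4: L=charlie=BASE, R=kilo -> take RIGHT -> kilo
i=5: L=bravo R=bravo -> agree -> bravo
i=6: L=bravo R=bravo -> agree -> bravo
i=7: L=alpha R=alpha -> agree -> alpha
Index 7 -> alpha

Answer: alpha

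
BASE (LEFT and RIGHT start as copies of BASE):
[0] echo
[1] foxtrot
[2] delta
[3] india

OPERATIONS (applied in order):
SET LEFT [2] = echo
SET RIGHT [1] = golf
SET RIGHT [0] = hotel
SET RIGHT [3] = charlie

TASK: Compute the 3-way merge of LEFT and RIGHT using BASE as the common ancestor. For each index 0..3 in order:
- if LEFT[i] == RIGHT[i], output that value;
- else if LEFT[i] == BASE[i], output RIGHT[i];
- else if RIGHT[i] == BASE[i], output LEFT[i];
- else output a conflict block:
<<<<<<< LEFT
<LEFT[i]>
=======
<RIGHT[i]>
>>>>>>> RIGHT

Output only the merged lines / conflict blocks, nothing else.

Final LEFT:  [echo, foxtrot, echo, india]
Final RIGHT: [hotel, golf, delta, charlie]
i=0: L=echo=BASE, R=hotel -> take RIGHT -> hotel
i=1: L=foxtrot=BASE, R=golf -> take RIGHT -> golf
i=2: L=echo, R=delta=BASE -> take LEFT -> echo
i=3: L=india=BASE, R=charlie -> take RIGHT -> charlie

Answer: hotel
golf
echo
charlie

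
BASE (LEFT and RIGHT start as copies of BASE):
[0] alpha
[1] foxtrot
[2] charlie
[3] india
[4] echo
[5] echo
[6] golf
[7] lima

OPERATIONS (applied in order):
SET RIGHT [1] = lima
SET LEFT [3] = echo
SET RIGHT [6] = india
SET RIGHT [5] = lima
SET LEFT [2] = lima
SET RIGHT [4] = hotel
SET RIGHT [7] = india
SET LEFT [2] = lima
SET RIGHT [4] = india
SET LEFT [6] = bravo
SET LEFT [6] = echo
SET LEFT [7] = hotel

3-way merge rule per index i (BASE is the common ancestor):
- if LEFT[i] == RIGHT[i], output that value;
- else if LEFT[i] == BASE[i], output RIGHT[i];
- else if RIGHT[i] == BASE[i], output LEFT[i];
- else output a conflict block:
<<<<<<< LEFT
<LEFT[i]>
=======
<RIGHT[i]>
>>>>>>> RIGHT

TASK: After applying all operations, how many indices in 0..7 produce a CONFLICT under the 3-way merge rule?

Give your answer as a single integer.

Final LEFT:  [alpha, foxtrot, lima, echo, echo, echo, echo, hotel]
Final RIGHT: [alpha, lima, charlie, india, india, lima, india, india]
i=0: L=alpha R=alpha -> agree -> alpha
i=1: L=foxtrot=BASE, R=lima -> take RIGHT -> lima
i=2: L=lima, R=charlie=BASE -> take LEFT -> lima
i=3: L=echo, R=india=BASE -> take LEFT -> echo
i=4: L=echo=BASE, R=india -> take RIGHT -> india
i=5: L=echo=BASE, R=lima -> take RIGHT -> lima
i=6: BASE=golf L=echo R=india all differ -> CONFLICT
i=7: BASE=lima L=hotel R=india all differ -> CONFLICT
Conflict count: 2

Answer: 2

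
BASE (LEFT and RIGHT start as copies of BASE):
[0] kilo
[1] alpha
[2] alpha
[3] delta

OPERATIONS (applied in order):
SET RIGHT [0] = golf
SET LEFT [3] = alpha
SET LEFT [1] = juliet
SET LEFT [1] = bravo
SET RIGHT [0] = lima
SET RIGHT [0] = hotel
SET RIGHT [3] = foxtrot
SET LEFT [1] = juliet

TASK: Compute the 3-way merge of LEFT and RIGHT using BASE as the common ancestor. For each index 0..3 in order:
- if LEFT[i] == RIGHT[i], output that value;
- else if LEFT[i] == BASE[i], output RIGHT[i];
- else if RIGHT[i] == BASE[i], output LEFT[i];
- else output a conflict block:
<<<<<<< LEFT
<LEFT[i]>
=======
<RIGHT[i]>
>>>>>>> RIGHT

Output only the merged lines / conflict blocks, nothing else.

Final LEFT:  [kilo, juliet, alpha, alpha]
Final RIGHT: [hotel, alpha, alpha, foxtrot]
i=0: L=kilo=BASE, R=hotel -> take RIGHT -> hotel
i=1: L=juliet, R=alpha=BASE -> take LEFT -> juliet
i=2: L=alpha R=alpha -> agree -> alpha
i=3: BASE=delta L=alpha R=foxtrot all differ -> CONFLICT

Answer: hotel
juliet
alpha
<<<<<<< LEFT
alpha
=======
foxtrot
>>>>>>> RIGHT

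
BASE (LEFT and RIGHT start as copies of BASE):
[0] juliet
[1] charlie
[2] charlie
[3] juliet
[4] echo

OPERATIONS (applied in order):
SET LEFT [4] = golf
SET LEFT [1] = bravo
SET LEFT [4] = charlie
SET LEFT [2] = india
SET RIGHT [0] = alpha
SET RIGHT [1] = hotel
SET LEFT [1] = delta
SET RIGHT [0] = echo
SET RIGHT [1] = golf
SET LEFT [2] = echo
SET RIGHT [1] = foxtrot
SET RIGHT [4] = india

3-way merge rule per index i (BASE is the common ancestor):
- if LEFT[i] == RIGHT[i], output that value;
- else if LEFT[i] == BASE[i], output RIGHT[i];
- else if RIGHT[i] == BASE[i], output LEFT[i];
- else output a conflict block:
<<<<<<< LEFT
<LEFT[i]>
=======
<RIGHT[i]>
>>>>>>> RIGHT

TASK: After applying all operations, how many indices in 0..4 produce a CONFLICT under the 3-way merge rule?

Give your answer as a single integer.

Answer: 2

Derivation:
Final LEFT:  [juliet, delta, echo, juliet, charlie]
Final RIGHT: [echo, foxtrot, charlie, juliet, india]
i=0: L=juliet=BASE, R=echo -> take RIGHT -> echo
i=1: BASE=charlie L=delta R=foxtrot all differ -> CONFLICT
i=2: L=echo, R=charlie=BASE -> take LEFT -> echo
i=3: L=juliet R=juliet -> agree -> juliet
i=4: BASE=echo L=charlie R=india all differ -> CONFLICT
Conflict count: 2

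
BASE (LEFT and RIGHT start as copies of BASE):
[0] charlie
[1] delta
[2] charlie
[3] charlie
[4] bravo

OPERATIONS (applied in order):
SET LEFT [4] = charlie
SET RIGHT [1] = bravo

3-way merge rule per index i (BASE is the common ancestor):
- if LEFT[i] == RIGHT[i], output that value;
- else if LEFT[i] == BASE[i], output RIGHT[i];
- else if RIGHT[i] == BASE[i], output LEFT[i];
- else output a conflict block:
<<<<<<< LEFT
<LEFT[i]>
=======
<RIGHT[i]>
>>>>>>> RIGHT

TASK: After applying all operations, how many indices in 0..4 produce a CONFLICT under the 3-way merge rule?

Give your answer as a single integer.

Final LEFT:  [charlie, delta, charlie, charlie, charlie]
Final RIGHT: [charlie, bravo, charlie, charlie, bravo]
i=0: L=charlie R=charlie -> agree -> charlie
i=1: L=delta=BASE, R=bravo -> take RIGHT -> bravo
i=2: L=charlie R=charlie -> agree -> charlie
i=3: L=charlie R=charlie -> agree -> charlie
i=4: L=charlie, R=bravo=BASE -> take LEFT -> charlie
Conflict count: 0

Answer: 0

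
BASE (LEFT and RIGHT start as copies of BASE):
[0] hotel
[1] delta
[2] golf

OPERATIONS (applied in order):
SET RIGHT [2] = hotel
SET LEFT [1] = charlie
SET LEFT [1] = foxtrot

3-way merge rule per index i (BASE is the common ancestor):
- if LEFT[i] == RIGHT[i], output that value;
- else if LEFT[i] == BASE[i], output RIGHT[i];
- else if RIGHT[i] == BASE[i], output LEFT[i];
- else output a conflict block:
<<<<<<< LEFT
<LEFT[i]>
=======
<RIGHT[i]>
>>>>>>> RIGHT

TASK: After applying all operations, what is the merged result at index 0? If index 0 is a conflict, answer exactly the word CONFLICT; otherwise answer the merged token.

Final LEFT:  [hotel, foxtrot, golf]
Final RIGHT: [hotel, delta, hotel]
i=0: L=hotel R=hotel -> agree -> hotel
i=1: L=foxtrot, R=delta=BASE -> take LEFT -> foxtrot
i=2: L=golf=BASE, R=hotel -> take RIGHT -> hotel
Index 0 -> hotel

Answer: hotel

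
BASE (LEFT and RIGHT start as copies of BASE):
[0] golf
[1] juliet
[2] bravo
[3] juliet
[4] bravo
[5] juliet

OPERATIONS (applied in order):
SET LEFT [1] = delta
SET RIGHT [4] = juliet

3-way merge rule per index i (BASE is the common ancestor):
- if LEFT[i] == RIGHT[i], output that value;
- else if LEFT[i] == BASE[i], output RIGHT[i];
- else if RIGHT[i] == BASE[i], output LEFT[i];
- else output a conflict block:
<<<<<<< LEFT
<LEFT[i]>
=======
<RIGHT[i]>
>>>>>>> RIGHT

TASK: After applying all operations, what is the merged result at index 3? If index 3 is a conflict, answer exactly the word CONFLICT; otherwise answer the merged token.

Final LEFT:  [golf, delta, bravo, juliet, bravo, juliet]
Final RIGHT: [golf, juliet, bravo, juliet, juliet, juliet]
i=0: L=golf R=golf -> agree -> golf
i=1: L=delta, R=juliet=BASE -> take LEFT -> delta
i=2: L=bravo R=bravo -> agree -> bravo
i=3: L=juliet R=juliet -> agree -> juliet
i=4: L=bravo=BASE, R=juliet -> take RIGHT -> juliet
i=5: L=juliet R=juliet -> agree -> juliet
Index 3 -> juliet

Answer: juliet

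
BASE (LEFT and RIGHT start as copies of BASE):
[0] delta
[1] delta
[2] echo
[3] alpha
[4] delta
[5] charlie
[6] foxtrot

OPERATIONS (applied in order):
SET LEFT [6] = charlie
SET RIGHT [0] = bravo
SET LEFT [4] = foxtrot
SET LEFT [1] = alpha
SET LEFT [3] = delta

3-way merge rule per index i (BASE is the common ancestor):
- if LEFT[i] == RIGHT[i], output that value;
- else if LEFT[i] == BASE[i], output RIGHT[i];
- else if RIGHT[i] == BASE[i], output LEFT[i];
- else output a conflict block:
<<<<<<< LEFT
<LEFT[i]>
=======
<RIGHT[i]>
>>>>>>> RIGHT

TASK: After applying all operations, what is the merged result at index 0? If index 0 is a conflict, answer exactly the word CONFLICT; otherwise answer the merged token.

Answer: bravo

Derivation:
Final LEFT:  [delta, alpha, echo, delta, foxtrot, charlie, charlie]
Final RIGHT: [bravo, delta, echo, alpha, delta, charlie, foxtrot]
i=0: L=delta=BASE, R=bravo -> take RIGHT -> bravo
i=1: L=alpha, R=delta=BASE -> take LEFT -> alpha
i=2: L=echo R=echo -> agree -> echo
i=3: L=delta, R=alpha=BASE -> take LEFT -> delta
i=4: L=foxtrot, R=delta=BASE -> take LEFT -> foxtrot
i=5: L=charlie R=charlie -> agree -> charlie
i=6: L=charlie, R=foxtrot=BASE -> take LEFT -> charlie
Index 0 -> bravo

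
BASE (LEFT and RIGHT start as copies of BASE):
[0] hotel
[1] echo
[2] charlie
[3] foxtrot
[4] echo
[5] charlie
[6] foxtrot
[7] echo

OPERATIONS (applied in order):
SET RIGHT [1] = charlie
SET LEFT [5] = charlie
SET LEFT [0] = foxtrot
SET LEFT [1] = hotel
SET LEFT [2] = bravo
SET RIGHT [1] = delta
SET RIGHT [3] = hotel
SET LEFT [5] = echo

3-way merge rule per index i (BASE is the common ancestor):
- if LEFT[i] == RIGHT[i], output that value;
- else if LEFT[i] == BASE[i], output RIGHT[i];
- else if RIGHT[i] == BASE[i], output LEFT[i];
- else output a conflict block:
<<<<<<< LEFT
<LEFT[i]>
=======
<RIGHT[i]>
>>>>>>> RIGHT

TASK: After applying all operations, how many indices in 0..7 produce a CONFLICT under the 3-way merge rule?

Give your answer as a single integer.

Answer: 1

Derivation:
Final LEFT:  [foxtrot, hotel, bravo, foxtrot, echo, echo, foxtrot, echo]
Final RIGHT: [hotel, delta, charlie, hotel, echo, charlie, foxtrot, echo]
i=0: L=foxtrot, R=hotel=BASE -> take LEFT -> foxtrot
i=1: BASE=echo L=hotel R=delta all differ -> CONFLICT
i=2: L=bravo, R=charlie=BASE -> take LEFT -> bravo
i=3: L=foxtrot=BASE, R=hotel -> take RIGHT -> hotel
i=4: L=echo R=echo -> agree -> echo
i=5: L=echo, R=charlie=BASE -> take LEFT -> echo
i=6: L=foxtrot R=foxtrot -> agree -> foxtrot
i=7: L=echo R=echo -> agree -> echo
Conflict count: 1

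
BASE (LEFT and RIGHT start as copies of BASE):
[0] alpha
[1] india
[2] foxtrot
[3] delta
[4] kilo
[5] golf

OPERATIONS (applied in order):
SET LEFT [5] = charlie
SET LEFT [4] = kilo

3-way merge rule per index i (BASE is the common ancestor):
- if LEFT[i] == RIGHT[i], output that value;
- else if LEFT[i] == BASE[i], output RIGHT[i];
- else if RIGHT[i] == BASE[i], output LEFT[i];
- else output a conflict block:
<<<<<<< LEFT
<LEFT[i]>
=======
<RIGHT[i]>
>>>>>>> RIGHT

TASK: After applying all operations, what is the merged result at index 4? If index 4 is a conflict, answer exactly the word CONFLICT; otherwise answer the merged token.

Answer: kilo

Derivation:
Final LEFT:  [alpha, india, foxtrot, delta, kilo, charlie]
Final RIGHT: [alpha, india, foxtrot, delta, kilo, golf]
i=0: L=alpha R=alpha -> agree -> alpha
i=1: L=india R=india -> agree -> india
i=2: L=foxtrot R=foxtrot -> agree -> foxtrot
i=3: L=delta R=delta -> agree -> delta
i=4: L=kilo R=kilo -> agree -> kilo
i=5: L=charlie, R=golf=BASE -> take LEFT -> charlie
Index 4 -> kilo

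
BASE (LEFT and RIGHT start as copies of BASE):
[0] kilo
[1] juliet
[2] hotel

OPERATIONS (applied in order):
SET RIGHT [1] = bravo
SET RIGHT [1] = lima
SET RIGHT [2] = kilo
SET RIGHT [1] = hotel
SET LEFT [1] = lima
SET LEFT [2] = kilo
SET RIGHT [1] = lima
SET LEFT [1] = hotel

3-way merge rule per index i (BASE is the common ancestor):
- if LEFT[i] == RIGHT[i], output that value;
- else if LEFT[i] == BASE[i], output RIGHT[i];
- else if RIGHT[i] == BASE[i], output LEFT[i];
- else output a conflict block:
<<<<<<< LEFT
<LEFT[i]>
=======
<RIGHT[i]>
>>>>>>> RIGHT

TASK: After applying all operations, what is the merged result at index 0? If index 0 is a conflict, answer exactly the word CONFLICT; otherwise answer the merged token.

Final LEFT:  [kilo, hotel, kilo]
Final RIGHT: [kilo, lima, kilo]
i=0: L=kilo R=kilo -> agree -> kilo
i=1: BASE=juliet L=hotel R=lima all differ -> CONFLICT
i=2: L=kilo R=kilo -> agree -> kilo
Index 0 -> kilo

Answer: kilo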